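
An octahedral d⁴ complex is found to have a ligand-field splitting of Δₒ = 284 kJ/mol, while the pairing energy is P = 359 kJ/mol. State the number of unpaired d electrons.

4

With Δₒ < P the complex is high-spin.
Filling d⁴ accordingly: t₂g³ eg¹.
Unpaired electrons: 4.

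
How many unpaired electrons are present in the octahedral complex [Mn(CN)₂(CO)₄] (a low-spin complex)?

Ligand charges: 2×(-1) from CN⁻ and 4×(+0) from CO sum to -2; with overall charge +0, Mn is +2.
Mn is in group 7, so Mn²⁺ is d⁵ (7 − 2 = 5).
Configuration: t2g^5 e_g^0, giving 1 unpaired electron.

1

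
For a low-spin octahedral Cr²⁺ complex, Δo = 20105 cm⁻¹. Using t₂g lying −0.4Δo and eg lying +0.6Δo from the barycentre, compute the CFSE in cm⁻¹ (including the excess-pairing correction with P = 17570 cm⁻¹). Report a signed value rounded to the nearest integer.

-14598

Cr is in group 6, so Cr²⁺ is d⁴ (6 − 2 = 4).
Configuration: t₂g⁴ eg⁰.
CFSE(orbital) = 4×(-0.4Δo) + 0×(0.6Δo) = -1.6Δo; with Δo = 20105 cm⁻¹ that is -32168 cm⁻¹.
Relative to high-spin t₂g³ eg¹ (0 paired), the low-spin configuration has 1 additional pair, contributing +1 × 17570 = +17570 cm⁻¹.
Overall CFSE = -32168 + 17570 = -14598 cm⁻¹.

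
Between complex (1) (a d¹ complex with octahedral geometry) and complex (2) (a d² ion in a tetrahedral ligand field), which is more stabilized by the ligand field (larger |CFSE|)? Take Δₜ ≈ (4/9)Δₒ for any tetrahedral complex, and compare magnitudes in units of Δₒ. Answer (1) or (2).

(2)

(1): For octahedral d¹ the high- and low-spin configurations coincide; t2g^1 e_g^0, CFSE = -0.4Δₒ.
(2): Tetrahedral splitting is small, so the complex is high-spin; e^2 t2^0, CFSE = -1.2Δₜ ≈ -0.53Δₒ.
So (2) has the larger |CFSE|.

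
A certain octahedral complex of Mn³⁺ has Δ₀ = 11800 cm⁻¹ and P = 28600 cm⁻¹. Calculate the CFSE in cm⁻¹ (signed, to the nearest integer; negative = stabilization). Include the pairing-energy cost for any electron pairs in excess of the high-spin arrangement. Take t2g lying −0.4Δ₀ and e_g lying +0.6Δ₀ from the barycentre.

-7080

Mn³⁺: group 7, so d-count = 7 − 3 = 4.
Δ₀ < P, so pairing is avoided: the ground state is high-spin.
That gives t2g^3 e_g^1.
Orbital CFSE = -0.6Δ₀ = -0.6 × 11800 = -7080 cm⁻¹.
High-spin has no excess pairs, so no pairing correction applies.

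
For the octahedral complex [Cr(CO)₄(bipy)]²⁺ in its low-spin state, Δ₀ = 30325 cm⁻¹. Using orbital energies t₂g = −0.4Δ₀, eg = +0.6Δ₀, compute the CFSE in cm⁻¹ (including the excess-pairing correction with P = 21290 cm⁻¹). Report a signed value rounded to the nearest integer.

Ligand charges: 4×(+0) from CO and 1×(+0) from bipy sum to +0; with overall charge +2, Cr is +2.
Cr sits in group 6; removing 2 electrons leaves Cr²⁺ with 6 − 2 = 4 d electrons.
The d⁴ electrons fill as t₂g⁴ eg⁰.
The orbital stabilization is -1.6Δ₀ = -1.6 × 30325 = -48520 cm⁻¹.
Pairing penalty: 1 pair vs 0 in the high-spin reference → 1 extra × P = 21290 cm⁻¹.
Overall CFSE = -48520 + 21290 = -27230 cm⁻¹.

-27230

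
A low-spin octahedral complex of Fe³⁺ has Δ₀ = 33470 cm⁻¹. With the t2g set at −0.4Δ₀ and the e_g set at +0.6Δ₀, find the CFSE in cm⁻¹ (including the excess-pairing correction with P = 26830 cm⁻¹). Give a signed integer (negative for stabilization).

-13280

Fe sits in group 8; removing 3 electrons leaves Fe³⁺ with 8 − 3 = 5 d electrons.
Configuration: t2g^5 e_g^0.
CFSE(orbital) = 5×(-0.4Δ₀) + 0×(0.6Δ₀) = -2.0Δ₀; with Δ₀ = 33470 cm⁻¹ that is -66940 cm⁻¹.
Relative to high-spin t2g^3 e_g^2 (0 paired), the low-spin configuration has 2 additional pairs, contributing +2 × 26830 = +53660 cm⁻¹.
Net CFSE = -66940 + 53660 = -13280 cm⁻¹.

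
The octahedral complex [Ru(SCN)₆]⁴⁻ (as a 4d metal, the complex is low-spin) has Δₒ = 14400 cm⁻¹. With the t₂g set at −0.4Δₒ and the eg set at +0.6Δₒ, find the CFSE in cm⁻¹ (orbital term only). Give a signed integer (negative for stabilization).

-34560

Each SCN⁻ contributes -1; 6 × (-1) = -6. With overall charge -4, Ru is in the +2 oxidation state.
Ru sits in group 8; removing 2 electrons leaves Ru²⁺ with 8 − 2 = 6 d electrons.
The d⁶ electrons fill as t₂g⁶ eg⁰.
Orbital CFSE = 6(-0.4) + 0(0.6) = -2.4Δₒ = -2.4 × 14400 = -34560 cm⁻¹.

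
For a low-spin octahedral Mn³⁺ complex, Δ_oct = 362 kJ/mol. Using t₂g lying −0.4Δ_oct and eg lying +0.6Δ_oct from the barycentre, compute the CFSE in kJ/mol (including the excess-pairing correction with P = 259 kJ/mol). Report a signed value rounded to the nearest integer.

Mn³⁺: group 7, so d-count = 7 − 3 = 4.
The d⁴ electrons fill as t₂g⁴ eg⁰.
The orbital stabilization is -1.6Δ_oct = -1.6 × 362 = -579 kJ/mol.
High-spin d⁴ would be t₂g³ eg¹ with 0 pairs; low-spin has 1, so 1 excess pair costs +1P = +259 kJ/mol.
Net CFSE = -579 + 259 = -320 kJ/mol.

-320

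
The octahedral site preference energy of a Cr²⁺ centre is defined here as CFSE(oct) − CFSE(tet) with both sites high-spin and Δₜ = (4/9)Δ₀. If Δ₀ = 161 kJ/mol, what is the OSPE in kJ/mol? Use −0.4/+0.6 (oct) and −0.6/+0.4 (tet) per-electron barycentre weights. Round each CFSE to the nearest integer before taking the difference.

-68

Cr²⁺: group 6, so d-count = 6 − 2 = 4.
In an octahedral site d⁴ (HS) is t₂g³ eg¹, giving CFSE(oct) = -0.6Δ₀ = -97 kJ/mol.
Tetrahedral: e² t₂², CFSE = 2(−0.6) + 2(+0.4) = -0.4Δₜ = -0.4 × (4/9) × 161 = -29 kJ/mol.
Subtracting, OSPE = -97 − (-29) = -68 kJ/mol.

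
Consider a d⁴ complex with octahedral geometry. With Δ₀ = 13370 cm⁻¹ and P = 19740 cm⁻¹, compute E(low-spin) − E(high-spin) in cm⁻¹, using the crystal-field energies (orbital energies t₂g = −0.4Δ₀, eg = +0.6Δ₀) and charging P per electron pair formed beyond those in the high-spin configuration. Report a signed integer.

6370

High-spin d⁴ fills as t₂g³ eg¹ with CFSE 3(−0.4) + 1(+0.6) = -0.6Δ₀ = -8022 cm⁻¹.
For low-spin the configuration is t₂g⁴ eg⁰: orbital energy -1.6 × 13370 = -21392 cm⁻¹, and 1 additional pair relative to high-spin adds 19740 cm⁻¹, giving -1652 cm⁻¹.
The difference is -1652 − (-8022) = 6370 cm⁻¹, so high-spin lies lower.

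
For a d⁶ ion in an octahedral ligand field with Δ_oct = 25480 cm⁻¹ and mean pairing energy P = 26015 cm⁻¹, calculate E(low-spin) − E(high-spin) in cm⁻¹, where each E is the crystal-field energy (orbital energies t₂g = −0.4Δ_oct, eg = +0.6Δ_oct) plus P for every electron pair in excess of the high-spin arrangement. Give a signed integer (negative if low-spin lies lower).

High-spin d⁶ fills as t₂g⁴ eg² with CFSE 4(−0.4) + 2(+0.6) = -0.4Δ_oct = -10192 cm⁻¹.
Low-spin t₂g⁶ eg⁰ gives -2.4Δ_oct = -61152 cm⁻¹, but forming 2 extra pairs costs 2P = 52030 cm⁻¹, so E(LS) = -61152 + 52030 = -9122 cm⁻¹.
The difference is -9122 − (-10192) = 1070 cm⁻¹, so high-spin lies lower.

1070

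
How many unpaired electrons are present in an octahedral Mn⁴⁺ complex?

Group 7 minus oxidation state +4 gives a d³ configuration for Mn⁴⁺.
For octahedral d³ the high- and low-spin configurations coincide.
Configuration: t2g^3 e_g^0, giving 3 unpaired electrons.

3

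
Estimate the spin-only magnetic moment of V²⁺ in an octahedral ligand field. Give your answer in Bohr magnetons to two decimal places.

V²⁺: group 5, so d-count = 5 − 2 = 3.
For octahedral d³ the high- and low-spin configurations coincide.
Configuration: t2g^3 e_g^0 → 3 unpaired electrons.
μ(spin-only) = √[3(3+2)] = √15 ≈ 3.87 Bohr magnetons.

3.87 Bohr magnetons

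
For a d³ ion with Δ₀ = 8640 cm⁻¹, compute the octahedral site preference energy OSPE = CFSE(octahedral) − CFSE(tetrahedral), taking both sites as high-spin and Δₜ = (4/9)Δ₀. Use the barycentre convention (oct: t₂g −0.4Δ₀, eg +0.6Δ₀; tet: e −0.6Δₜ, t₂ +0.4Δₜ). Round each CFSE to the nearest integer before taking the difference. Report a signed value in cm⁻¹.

-7296

In an octahedral site d³ (HS) is t₂g³ eg⁰, giving CFSE(oct) = -1.2Δ₀ = -10368 cm⁻¹.
Tetrahedral: e² t₂¹, CFSE = 2(−0.6) + 1(+0.4) = -0.8Δₜ = -0.8 × (4/9) × 8640 = -3072 cm⁻¹.
Subtracting, OSPE = -10368 − (-3072) = -7296 cm⁻¹.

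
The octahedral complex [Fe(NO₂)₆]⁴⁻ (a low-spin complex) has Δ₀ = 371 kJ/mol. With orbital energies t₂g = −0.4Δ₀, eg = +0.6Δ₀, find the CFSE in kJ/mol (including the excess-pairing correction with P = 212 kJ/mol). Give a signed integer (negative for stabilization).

Each NO₂⁻ contributes -1; 6 × (-1) = -6. With overall charge -4, Fe is in the +2 oxidation state.
Fe is in group 8, so Fe²⁺ is d⁶ (8 − 2 = 6).
Electron filling gives t₂g⁶ eg⁰.
CFSE(orbital) = 6×(-0.4Δ₀) + 0×(0.6Δ₀) = -2.4Δ₀; with Δ₀ = 371 kJ/mol that is -890 kJ/mol.
High-spin d⁶ would be t₂g⁴ eg² with 1 pair; low-spin has 3, so 2 excess pairs cost +2P = +424 kJ/mol.
Combining: -890 + 424 = -466 kJ/mol.

-466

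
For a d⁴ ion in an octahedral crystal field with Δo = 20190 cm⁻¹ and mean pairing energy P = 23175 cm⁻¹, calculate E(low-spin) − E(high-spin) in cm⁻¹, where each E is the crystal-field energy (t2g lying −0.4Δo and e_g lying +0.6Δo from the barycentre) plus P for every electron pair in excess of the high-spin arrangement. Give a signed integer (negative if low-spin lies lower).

2985

In the high-spin limit (t2g^3 e_g^1) the orbital term is -0.6Δo = -12114 cm⁻¹, with no excess pairing.
Low-spin: t2g^4 e_g^0, orbital CFSE = -1.6Δo = -32304 cm⁻¹; plus 1 excess pair × P = +23175 cm⁻¹; total -9129 cm⁻¹.
Thus E(LS) − E(HS) = 2985 cm⁻¹.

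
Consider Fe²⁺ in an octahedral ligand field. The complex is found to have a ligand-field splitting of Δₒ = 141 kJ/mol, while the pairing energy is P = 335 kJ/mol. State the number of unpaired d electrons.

Fe is in group 8, so Fe²⁺ is d⁶ (8 − 2 = 6).
Δₒ < P, so pairing is avoided: the ground state is high-spin.
Configuration: t₂g⁴ eg².
Unpaired electrons: 4.

4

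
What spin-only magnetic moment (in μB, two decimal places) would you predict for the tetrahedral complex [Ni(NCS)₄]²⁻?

2.83 μB

Each NCS⁻ contributes -1; 4 × (-1) = -4. With overall charge -2, Ni is in the +2 oxidation state.
Ni sits in group 10; removing 2 electrons leaves Ni²⁺ with 10 − 2 = 8 d electrons.
With tetrahedral geometry the complex is necessarily high-spin.
Configuration: e⁴ t₂⁴ → 2 unpaired electrons.
μ(spin-only) = √[2(2+2)] = √8 ≈ 2.83 μB.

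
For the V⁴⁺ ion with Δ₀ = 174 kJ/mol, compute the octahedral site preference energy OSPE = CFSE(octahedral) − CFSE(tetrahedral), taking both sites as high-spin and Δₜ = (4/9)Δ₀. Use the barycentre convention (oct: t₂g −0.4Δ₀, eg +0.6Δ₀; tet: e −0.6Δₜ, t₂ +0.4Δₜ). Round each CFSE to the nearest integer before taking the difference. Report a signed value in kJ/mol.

-24

V⁴⁺: group 5, so d-count = 5 − 4 = 1.
Octahedral high-spin t₂g¹ eg⁰: CFSE = -0.4 × 174 = -70 kJ/mol.
Tetrahedral: e¹ t₂⁰, CFSE = 1(−0.6) + 0(+0.4) = -0.6Δₜ = -0.6 × (4/9) × 174 = -46 kJ/mol.
Subtracting, OSPE = -70 − (-46) = -24 kJ/mol.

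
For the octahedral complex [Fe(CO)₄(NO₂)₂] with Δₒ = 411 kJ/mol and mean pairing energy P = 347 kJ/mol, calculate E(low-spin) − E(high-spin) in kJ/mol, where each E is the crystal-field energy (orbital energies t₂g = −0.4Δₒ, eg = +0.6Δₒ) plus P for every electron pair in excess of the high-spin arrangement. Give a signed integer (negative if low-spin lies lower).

-128

Ligand charges: 4×(+0) from CO and 2×(-1) from NO₂⁻ sum to -2; with overall charge +0, Fe is +2.
Group 8 minus oxidation state +2 gives a d⁶ configuration for Fe²⁺.
High-spin d⁶ fills as t₂g⁴ eg² with CFSE 4(−0.4) + 2(+0.6) = -0.4Δₒ = -164 kJ/mol.
For low-spin the configuration is t₂g⁶ eg⁰: orbital energy -2.4 × 411 = -986 kJ/mol, and 2 additional pairs relative to high-spin add 694 kJ/mol, giving -292 kJ/mol.
Thus E(LS) − E(HS) = -128 kJ/mol.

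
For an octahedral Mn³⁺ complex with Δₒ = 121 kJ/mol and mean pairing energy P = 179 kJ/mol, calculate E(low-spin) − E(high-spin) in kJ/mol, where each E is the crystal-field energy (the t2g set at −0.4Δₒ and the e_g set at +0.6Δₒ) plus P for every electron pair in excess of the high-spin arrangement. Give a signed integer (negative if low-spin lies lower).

Mn is in group 7, so Mn³⁺ is d⁴ (7 − 3 = 4).
High-spin: t2g^3 e_g^1, CFSE = -0.6Δₒ = -73 kJ/mol.
Low-spin: t2g^4 e_g^0, orbital CFSE = -1.6Δₒ = -194 kJ/mol; plus 1 excess pair × P = +179 kJ/mol; total -15 kJ/mol.
Thus E(LS) − E(HS) = 58 kJ/mol.

58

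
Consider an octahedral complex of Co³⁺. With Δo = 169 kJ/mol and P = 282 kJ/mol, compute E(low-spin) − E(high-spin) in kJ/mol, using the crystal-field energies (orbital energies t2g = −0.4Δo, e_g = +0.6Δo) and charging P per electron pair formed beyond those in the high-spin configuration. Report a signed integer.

226

Group 9 minus oxidation state +3 gives a d⁶ configuration for Co³⁺.
High-spin d⁶ fills as t2g^4 e_g^2 with CFSE 4(−0.4) + 2(+0.6) = -0.4Δo = -68 kJ/mol.
Low-spin t2g^6 e_g^0 gives -2.4Δo = -406 kJ/mol, but forming 2 extra pairs costs 2P = 564 kJ/mol, so E(LS) = -406 + 564 = 158 kJ/mol.
Thus E(LS) − E(HS) = 226 kJ/mol.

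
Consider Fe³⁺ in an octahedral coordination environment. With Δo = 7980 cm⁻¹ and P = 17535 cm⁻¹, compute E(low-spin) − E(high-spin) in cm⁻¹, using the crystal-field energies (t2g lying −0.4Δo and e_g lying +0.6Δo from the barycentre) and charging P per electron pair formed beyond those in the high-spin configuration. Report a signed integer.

Fe sits in group 8; removing 3 electrons leaves Fe³⁺ with 8 − 3 = 5 d electrons.
In the high-spin limit (t2g^3 e_g^2) the orbital term is 0.0Δo = 0 cm⁻¹, with no excess pairing.
Low-spin t2g^5 e_g^0 gives -2.0Δo = -15960 cm⁻¹, but forming 2 extra pairs costs 2P = 35070 cm⁻¹, so E(LS) = -15960 + 35070 = 19110 cm⁻¹.
The difference is 19110 − (0) = 19110 cm⁻¹, so high-spin lies lower.

19110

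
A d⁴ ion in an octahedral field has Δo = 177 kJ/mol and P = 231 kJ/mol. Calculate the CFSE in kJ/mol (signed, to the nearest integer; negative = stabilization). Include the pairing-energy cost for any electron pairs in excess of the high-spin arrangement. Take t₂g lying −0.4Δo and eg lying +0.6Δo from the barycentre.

With Δo < P the complex is high-spin.
That gives t₂g³ eg¹.
Orbital CFSE = -0.6Δo = -0.6 × 177 = -106 kJ/mol.
High-spin has no excess pairs, so no pairing correction applies.

-106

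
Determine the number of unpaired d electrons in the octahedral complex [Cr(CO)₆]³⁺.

CO is neutral, so the +3 overall charge sits on Cr: oxidation state +3.
Cr³⁺: group 6, so d-count = 6 − 3 = 3.
Configuration: t₂g³ eg⁰, giving 3 unpaired electrons.

3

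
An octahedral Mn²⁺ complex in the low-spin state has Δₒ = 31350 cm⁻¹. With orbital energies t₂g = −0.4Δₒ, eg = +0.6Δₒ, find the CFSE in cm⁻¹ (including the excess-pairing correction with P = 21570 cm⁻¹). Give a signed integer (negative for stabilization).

Group 7 minus oxidation state +2 gives a d⁵ configuration for Mn²⁺.
The d⁵ electrons fill as t₂g⁵ eg⁰.
The orbital stabilization is -2.0Δₒ = -2.0 × 31350 = -62700 cm⁻¹.
Pairing penalty: 2 pairs vs 0 in the high-spin reference → 2 extra × P = 43140 cm⁻¹.
Overall CFSE = -62700 + 43140 = -19560 cm⁻¹.

-19560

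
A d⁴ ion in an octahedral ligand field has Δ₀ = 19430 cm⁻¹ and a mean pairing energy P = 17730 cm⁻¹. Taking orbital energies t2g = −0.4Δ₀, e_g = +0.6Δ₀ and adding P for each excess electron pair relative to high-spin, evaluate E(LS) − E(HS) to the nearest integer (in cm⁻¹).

-1700

High-spin d⁴ fills as t2g^3 e_g^1 with CFSE 3(−0.4) + 1(+0.6) = -0.6Δ₀ = -11658 cm⁻¹.
Low-spin t2g^4 e_g^0 gives -1.6Δ₀ = -31088 cm⁻¹, but forming 1 extra pair costs 1P = 17730 cm⁻¹, so E(LS) = -31088 + 17730 = -13358 cm⁻¹.
E(LS) − E(HS) = -13358 − (-11658) = -1700 cm⁻¹.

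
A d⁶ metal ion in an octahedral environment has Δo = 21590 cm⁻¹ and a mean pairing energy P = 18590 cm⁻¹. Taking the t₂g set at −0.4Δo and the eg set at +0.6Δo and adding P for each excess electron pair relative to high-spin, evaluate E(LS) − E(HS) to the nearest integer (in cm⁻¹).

In the high-spin limit (t₂g⁴ eg²) the orbital term is -0.4Δo = -8636 cm⁻¹, with no excess pairing.
For low-spin the configuration is t₂g⁶ eg⁰: orbital energy -2.4 × 21590 = -51816 cm⁻¹, and 2 additional pairs relative to high-spin add 37180 cm⁻¹, giving -14636 cm⁻¹.
Thus E(LS) − E(HS) = -6000 cm⁻¹.

-6000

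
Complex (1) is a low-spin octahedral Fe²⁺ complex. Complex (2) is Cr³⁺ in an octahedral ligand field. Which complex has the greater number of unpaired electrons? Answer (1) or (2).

(1): Group 8 minus oxidation state +2 gives a d⁶ configuration for Fe²⁺; t₂g⁶ eg⁰ → 0 unpaired.
(2): Group 6 minus oxidation state +3 gives a d³ configuration for Cr³⁺; t₂g³ eg⁰ → 3 unpaired.
So (2) has more unpaired electrons.

(2)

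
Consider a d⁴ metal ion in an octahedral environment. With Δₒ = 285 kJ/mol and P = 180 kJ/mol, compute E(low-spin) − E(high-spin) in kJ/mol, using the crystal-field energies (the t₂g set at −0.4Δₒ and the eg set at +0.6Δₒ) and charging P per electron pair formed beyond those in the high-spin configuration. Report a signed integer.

-105

High-spin d⁴ fills as t₂g³ eg¹ with CFSE 3(−0.4) + 1(+0.6) = -0.6Δₒ = -171 kJ/mol.
Low-spin t₂g⁴ eg⁰ gives -1.6Δₒ = -456 kJ/mol, but forming 1 extra pair costs 1P = 180 kJ/mol, so E(LS) = -456 + 180 = -276 kJ/mol.
Thus E(LS) − E(HS) = -105 kJ/mol.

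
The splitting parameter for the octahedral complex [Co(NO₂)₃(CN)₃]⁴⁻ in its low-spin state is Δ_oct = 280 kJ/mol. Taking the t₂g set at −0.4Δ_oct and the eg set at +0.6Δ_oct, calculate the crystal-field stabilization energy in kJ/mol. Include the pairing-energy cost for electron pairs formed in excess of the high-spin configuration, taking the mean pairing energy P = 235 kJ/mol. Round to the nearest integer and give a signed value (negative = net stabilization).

Ligand charges: 3×(-1) from NO₂⁻ and 3×(-1) from CN⁻ sum to -6; with overall charge -4, Co is +2.
Co²⁺: group 9, so d-count = 9 − 2 = 7.
Configuration: t₂g⁶ eg¹.
Orbital CFSE = 6(-0.4) + 1(0.6) = -1.8Δ_oct = -1.8 × 280 = -504 kJ/mol.
Relative to high-spin t₂g⁵ eg² (2 paired), the low-spin configuration has 1 additional pair, contributing +1 × 235 = +235 kJ/mol.
Net CFSE = -504 + 235 = -269 kJ/mol.

-269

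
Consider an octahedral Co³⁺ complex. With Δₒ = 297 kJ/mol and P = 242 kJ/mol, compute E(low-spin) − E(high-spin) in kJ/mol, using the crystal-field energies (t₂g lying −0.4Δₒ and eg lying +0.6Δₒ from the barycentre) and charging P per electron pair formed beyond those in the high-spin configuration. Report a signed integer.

-110

Co sits in group 9; removing 3 electrons leaves Co³⁺ with 9 − 3 = 6 d electrons.
High-spin d⁶ fills as t₂g⁴ eg² with CFSE 4(−0.4) + 2(+0.6) = -0.4Δₒ = -119 kJ/mol.
For low-spin the configuration is t₂g⁶ eg⁰: orbital energy -2.4 × 297 = -713 kJ/mol, and 2 additional pairs relative to high-spin add 484 kJ/mol, giving -229 kJ/mol.
The difference is -229 − (-119) = -110 kJ/mol, so low-spin lies lower.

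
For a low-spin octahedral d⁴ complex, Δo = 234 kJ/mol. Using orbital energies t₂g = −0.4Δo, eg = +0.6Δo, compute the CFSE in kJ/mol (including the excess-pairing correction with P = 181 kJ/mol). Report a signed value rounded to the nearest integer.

Configuration: t₂g⁴ eg⁰.
CFSE(orbital) = 4×(-0.4Δo) + 0×(0.6Δo) = -1.6Δo; with Δo = 234 kJ/mol that is -374 kJ/mol.
Relative to high-spin t₂g³ eg¹ (0 paired), the low-spin configuration has 1 additional pair, contributing +1 × 181 = +181 kJ/mol.
Net CFSE = -374 + 181 = -193 kJ/mol.

-193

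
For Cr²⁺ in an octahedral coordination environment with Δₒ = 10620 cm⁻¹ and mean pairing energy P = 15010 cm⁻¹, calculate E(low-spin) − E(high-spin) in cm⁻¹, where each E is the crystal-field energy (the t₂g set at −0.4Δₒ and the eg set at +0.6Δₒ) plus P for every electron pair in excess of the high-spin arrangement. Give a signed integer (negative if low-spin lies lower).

4390

Cr is in group 6, so Cr²⁺ is d⁴ (6 − 2 = 4).
High-spin: t₂g³ eg¹, CFSE = -0.6Δₒ = -6372 cm⁻¹.
Low-spin t₂g⁴ eg⁰ gives -1.6Δₒ = -16992 cm⁻¹, but forming 1 extra pair costs 1P = 15010 cm⁻¹, so E(LS) = -16992 + 15010 = -1982 cm⁻¹.
Thus E(LS) − E(HS) = 4390 cm⁻¹.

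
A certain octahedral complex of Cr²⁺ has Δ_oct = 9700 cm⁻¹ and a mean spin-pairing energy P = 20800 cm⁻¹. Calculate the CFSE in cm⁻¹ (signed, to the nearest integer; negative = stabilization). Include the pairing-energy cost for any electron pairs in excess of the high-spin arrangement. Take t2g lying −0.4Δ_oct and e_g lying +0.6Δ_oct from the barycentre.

Group 6 minus oxidation state +2 gives a d⁴ configuration for Cr²⁺.
Δ_oct < P, so pairing is avoided: the ground state is high-spin.
Configuration: t2g^3 e_g^1.
Orbital CFSE = -0.6Δ_oct = -0.6 × 9700 = -5820 cm⁻¹.
High-spin has no excess pairs, so no pairing correction applies.

-5820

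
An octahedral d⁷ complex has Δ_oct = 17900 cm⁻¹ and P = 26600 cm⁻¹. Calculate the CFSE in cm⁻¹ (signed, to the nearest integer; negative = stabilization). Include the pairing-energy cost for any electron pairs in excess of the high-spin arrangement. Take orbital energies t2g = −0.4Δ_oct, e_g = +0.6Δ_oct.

Since Δ_oct = 17900 cm⁻¹ < P = 26600 cm⁻¹, the complex adopts the high-spin configuration.
Filling d⁷ accordingly: t2g^5 e_g^2.
Orbital CFSE = -0.8Δ_oct = -0.8 × 17900 = -14320 cm⁻¹.
High-spin has no excess pairs, so no pairing correction applies.

-14320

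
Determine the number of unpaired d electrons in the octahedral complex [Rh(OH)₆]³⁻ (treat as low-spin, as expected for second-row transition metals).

Each OH⁻ contributes -1; 6 × (-1) = -6. With overall charge -3, Rh is in the +3 oxidation state.
Rh sits in group 9; removing 3 electrons leaves Rh³⁺ with 9 − 3 = 6 d electrons.
Configuration: t2g^6 e_g^0, giving 0 unpaired electrons.

0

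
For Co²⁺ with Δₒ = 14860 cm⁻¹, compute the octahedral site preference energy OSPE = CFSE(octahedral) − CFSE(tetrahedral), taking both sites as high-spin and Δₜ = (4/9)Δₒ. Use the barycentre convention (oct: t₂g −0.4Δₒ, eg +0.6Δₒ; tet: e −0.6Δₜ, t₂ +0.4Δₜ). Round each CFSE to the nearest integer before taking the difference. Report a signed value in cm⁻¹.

Co is in group 9, so Co²⁺ is d⁷ (9 − 2 = 7).
Octahedral high-spin t2g^5 e_g^2: CFSE = -0.8 × 14860 = -11888 cm⁻¹.
Tetrahedral: e^4 t2^3, CFSE = 4(−0.6) + 3(+0.4) = -1.2Δₜ = -1.2 × (4/9) × 14860 = -7925 cm⁻¹.
OSPE = -11888 − (-7925) = -3963 cm⁻¹.

-3963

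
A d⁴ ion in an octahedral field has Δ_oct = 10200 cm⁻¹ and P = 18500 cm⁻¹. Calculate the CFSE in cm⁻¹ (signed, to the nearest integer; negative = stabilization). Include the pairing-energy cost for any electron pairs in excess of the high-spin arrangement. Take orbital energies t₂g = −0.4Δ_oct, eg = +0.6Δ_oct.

-6120

Since Δ_oct = 10200 cm⁻¹ < P = 18500 cm⁻¹, the complex adopts the high-spin configuration.
Filling d⁴ accordingly: t₂g³ eg¹.
Orbital CFSE = -0.6Δ_oct = -0.6 × 10200 = -6120 cm⁻¹.
High-spin has no excess pairs, so no pairing correction applies.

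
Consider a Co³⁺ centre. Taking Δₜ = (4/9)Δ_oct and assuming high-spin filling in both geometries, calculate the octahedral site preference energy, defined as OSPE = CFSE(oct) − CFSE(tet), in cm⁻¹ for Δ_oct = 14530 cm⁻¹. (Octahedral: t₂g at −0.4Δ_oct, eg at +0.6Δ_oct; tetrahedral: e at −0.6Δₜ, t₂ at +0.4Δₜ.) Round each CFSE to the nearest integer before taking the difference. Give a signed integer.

Co sits in group 9; removing 3 electrons leaves Co³⁺ with 9 − 3 = 6 d electrons.
Octahedral high-spin t₂g⁴ eg²: CFSE = -0.4 × 14530 = -5812 cm⁻¹.
Tetrahedral: e³ t₂³, CFSE = 3(−0.6) + 3(+0.4) = -0.6Δₜ = -0.6 × (4/9) × 14530 = -3875 cm⁻¹.
Subtracting, OSPE = -5812 − (-3875) = -1937 cm⁻¹.

-1937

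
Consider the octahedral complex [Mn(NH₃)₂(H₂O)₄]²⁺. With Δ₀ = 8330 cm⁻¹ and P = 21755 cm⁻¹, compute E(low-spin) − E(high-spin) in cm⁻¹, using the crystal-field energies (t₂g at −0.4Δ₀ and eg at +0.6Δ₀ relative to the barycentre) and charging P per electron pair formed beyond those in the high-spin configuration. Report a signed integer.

26850

Ligand charges: 2×(+0) from NH₃ and 4×(+0) from H₂O sum to +0; with overall charge +2, Mn is +2.
Mn is in group 7, so Mn²⁺ is d⁵ (7 − 2 = 5).
High-spin: t₂g³ eg², CFSE = 0.0Δ₀ = 0 cm⁻¹.
Low-spin t₂g⁵ eg⁰ gives -2.0Δ₀ = -16660 cm⁻¹, but forming 2 extra pairs costs 2P = 43510 cm⁻¹, so E(LS) = -16660 + 43510 = 26850 cm⁻¹.
Thus E(LS) − E(HS) = 26850 cm⁻¹.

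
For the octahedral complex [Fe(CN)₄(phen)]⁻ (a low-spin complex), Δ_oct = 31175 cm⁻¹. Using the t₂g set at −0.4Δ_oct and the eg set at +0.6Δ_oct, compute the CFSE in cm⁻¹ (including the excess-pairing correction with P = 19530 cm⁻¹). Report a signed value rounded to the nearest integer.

Ligand charges: 4×(-1) from CN⁻ and 1×(+0) from phen sum to -4; with overall charge -1, Fe is +3.
Fe is in group 8, so Fe³⁺ is d⁵ (8 − 3 = 5).
Configuration: t₂g⁵ eg⁰.
CFSE(orbital) = 5×(-0.4Δ_oct) + 0×(0.6Δ_oct) = -2.0Δ_oct; with Δ_oct = 31175 cm⁻¹ that is -62350 cm⁻¹.
Pairing penalty: 2 pairs vs 0 in the high-spin reference → 2 extra × P = 39060 cm⁻¹.
Net CFSE = -62350 + 39060 = -23290 cm⁻¹.

-23290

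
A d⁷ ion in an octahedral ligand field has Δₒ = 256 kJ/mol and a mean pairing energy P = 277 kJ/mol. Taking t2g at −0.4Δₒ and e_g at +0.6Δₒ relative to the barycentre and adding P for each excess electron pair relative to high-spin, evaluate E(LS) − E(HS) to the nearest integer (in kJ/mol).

21

In the high-spin limit (t2g^5 e_g^2) the orbital term is -0.8Δₒ = -205 kJ/mol, with no excess pairing.
Low-spin: t2g^6 e_g^1, orbital CFSE = -1.8Δₒ = -461 kJ/mol; plus 1 excess pair × P = +277 kJ/mol; total -184 kJ/mol.
The difference is -184 − (-205) = 21 kJ/mol, so high-spin lies lower.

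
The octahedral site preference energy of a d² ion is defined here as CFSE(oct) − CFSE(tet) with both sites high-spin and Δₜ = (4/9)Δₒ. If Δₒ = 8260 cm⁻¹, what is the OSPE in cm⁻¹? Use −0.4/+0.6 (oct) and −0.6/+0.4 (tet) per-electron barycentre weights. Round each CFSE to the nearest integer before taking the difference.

Octahedral (high-spin): t2g^2 e_g^0, CFSE = 2(−0.4) + 0(+0.6) = -0.8Δₒ = -0.8 × 8260 = -6608 cm⁻¹.
Tetrahedral e^2 t2^0 gives -1.2Δₜ = -1.2 × (4/9) × 8260 = -4405 cm⁻¹.
OSPE = CFSE(oct) − CFSE(tet) = -6608 − (-4405) = -2203 cm⁻¹.

-2203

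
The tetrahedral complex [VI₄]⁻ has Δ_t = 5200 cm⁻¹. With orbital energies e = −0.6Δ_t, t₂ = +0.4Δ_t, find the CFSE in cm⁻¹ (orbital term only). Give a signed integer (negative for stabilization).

Each I⁻ contributes -1; 4 × (-1) = -4. With overall charge -1, V is in the +3 oxidation state.
V sits in group 5; removing 3 electrons leaves V³⁺ with 5 − 3 = 2 d electrons.
Tetrahedral fields are weak (Δₜ ≈ 4/9 Δₒ), so electrons fill high-spin.
Configuration: e² t₂⁰.
CFSE(orbital) = 2×(-0.6Δ_t) + 0×(0.4Δ_t) = -1.2Δ_t; with Δ_t = 5200 cm⁻¹ that is -6240 cm⁻¹.

-6240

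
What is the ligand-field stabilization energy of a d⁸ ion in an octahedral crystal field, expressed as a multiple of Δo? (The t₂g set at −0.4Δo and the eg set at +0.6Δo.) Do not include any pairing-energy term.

Configuration: t₂g⁶ eg².
CFSE = 6(-0.4Δo) + 2(0.6Δo) = -2.4Δo + 1.2Δo = -1.2Δo.

-1.2 Δo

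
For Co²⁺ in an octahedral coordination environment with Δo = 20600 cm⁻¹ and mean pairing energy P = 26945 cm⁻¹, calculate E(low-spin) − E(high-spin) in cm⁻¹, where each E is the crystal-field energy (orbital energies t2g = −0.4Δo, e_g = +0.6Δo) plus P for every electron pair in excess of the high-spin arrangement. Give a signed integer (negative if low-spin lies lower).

Co is in group 9, so Co²⁺ is d⁷ (9 − 2 = 7).
High-spin: t2g^5 e_g^2, CFSE = -0.8Δo = -16480 cm⁻¹.
Low-spin: t2g^6 e_g^1, orbital CFSE = -1.8Δo = -37080 cm⁻¹; plus 1 excess pair × P = +26945 cm⁻¹; total -10135 cm⁻¹.
E(LS) − E(HS) = -10135 − (-16480) = 6345 cm⁻¹.

6345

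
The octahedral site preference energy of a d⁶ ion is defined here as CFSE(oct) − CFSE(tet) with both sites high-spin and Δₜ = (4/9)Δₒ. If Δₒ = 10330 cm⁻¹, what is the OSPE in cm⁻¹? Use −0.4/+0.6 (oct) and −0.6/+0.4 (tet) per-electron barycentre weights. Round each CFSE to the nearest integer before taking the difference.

In an octahedral site d⁶ (HS) is t₂g⁴ eg², giving CFSE(oct) = -0.4Δₒ = -4132 cm⁻¹.
Tetrahedral: e³ t₂³, CFSE = 3(−0.6) + 3(+0.4) = -0.6Δₜ = -0.6 × (4/9) × 10330 = -2755 cm⁻¹.
OSPE = CFSE(oct) − CFSE(tet) = -4132 − (-2755) = -1377 cm⁻¹.

-1377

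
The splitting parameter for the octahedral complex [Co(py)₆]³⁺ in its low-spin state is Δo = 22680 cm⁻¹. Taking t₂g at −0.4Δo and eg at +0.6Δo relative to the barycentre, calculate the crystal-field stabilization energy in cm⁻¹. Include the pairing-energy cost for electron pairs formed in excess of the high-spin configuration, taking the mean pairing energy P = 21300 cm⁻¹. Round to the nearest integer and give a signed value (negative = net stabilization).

-11832

py is neutral, so the +3 overall charge sits on Co: oxidation state +3.
Co sits in group 9; removing 3 electrons leaves Co³⁺ with 9 − 3 = 6 d electrons.
Electron filling gives t₂g⁶ eg⁰.
The orbital stabilization is -2.4Δo = -2.4 × 22680 = -54432 cm⁻¹.
Pairing penalty: 3 pairs vs 1 in the high-spin reference → 2 extra × P = 42600 cm⁻¹.
Net CFSE = -54432 + 42600 = -11832 cm⁻¹.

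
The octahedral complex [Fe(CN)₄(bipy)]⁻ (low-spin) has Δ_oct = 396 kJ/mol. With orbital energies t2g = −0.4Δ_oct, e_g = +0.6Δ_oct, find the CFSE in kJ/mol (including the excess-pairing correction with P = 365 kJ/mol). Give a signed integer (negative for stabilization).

-62

Ligand charges: 4×(-1) from CN⁻ and 1×(+0) from bipy sum to -4; with overall charge -1, Fe is +3.
Group 8 minus oxidation state +3 gives a d⁵ configuration for Fe³⁺.
Configuration: t2g^5 e_g^0.
Orbital CFSE = 5(-0.4) + 0(0.6) = -2.0Δ_oct = -2.0 × 396 = -792 kJ/mol.
Relative to high-spin t2g^3 e_g^2 (0 paired), the low-spin configuration has 2 additional pairs, contributing +2 × 365 = +730 kJ/mol.
Overall CFSE = -792 + 730 = -62 kJ/mol.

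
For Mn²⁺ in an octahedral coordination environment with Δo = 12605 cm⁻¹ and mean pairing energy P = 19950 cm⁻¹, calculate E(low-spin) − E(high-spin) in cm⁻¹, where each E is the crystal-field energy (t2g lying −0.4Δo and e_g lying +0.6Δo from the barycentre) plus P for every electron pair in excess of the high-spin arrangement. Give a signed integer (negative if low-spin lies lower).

14690

Group 7 minus oxidation state +2 gives a d⁵ configuration for Mn²⁺.
High-spin: t2g^3 e_g^2, CFSE = 0.0Δo = 0 cm⁻¹.
For low-spin the configuration is t2g^5 e_g^0: orbital energy -2.0 × 12605 = -25210 cm⁻¹, and 2 additional pairs relative to high-spin add 39900 cm⁻¹, giving 14690 cm⁻¹.
The difference is 14690 − (0) = 14690 cm⁻¹, so high-spin lies lower.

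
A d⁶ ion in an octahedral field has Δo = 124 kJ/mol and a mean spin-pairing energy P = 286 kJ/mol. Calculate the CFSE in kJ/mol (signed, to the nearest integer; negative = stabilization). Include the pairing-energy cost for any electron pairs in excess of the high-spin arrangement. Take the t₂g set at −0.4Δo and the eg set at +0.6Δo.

Here Δo < P (124 < 286), so the high-spin state is favoured.
Configuration: t₂g⁴ eg².
Orbital CFSE = -0.4Δo = -0.4 × 124 = -50 kJ/mol.
High-spin has no excess pairs, so no pairing correction applies.

-50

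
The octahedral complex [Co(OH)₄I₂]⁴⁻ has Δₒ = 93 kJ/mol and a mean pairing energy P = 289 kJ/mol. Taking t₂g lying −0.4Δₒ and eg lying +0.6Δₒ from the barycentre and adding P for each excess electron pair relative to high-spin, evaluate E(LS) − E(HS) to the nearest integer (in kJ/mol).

Ligand charges: 4×(-1) from OH⁻ and 2×(-1) from I⁻ sum to -6; with overall charge -4, Co is +2.
Co²⁺: group 9, so d-count = 9 − 2 = 7.
High-spin: t₂g⁵ eg², CFSE = -0.8Δₒ = -74 kJ/mol.
Low-spin t₂g⁶ eg¹ gives -1.8Δₒ = -167 kJ/mol, but forming 1 extra pair costs 1P = 289 kJ/mol, so E(LS) = -167 + 289 = 122 kJ/mol.
The difference is 122 − (-74) = 196 kJ/mol, so high-spin lies lower.

196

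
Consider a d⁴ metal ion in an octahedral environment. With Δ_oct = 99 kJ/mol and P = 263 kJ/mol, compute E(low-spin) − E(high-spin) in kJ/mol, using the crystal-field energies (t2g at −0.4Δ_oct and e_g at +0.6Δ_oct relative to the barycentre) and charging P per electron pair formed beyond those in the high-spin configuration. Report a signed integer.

High-spin: t2g^3 e_g^1, CFSE = -0.6Δ_oct = -59 kJ/mol.
Low-spin: t2g^4 e_g^0, orbital CFSE = -1.6Δ_oct = -158 kJ/mol; plus 1 excess pair × P = +263 kJ/mol; total 105 kJ/mol.
E(LS) − E(HS) = 105 − (-59) = 164 kJ/mol.

164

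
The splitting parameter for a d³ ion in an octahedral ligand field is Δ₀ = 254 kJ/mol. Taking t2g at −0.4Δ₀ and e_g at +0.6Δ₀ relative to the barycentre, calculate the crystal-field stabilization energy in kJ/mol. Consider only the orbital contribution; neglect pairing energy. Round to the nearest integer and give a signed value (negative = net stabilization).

For octahedral d³ the high- and low-spin configurations coincide.
Electron filling gives t2g^3 e_g^0.
The orbital stabilization is -1.2Δ₀ = -1.2 × 254 = -305 kJ/mol.

-305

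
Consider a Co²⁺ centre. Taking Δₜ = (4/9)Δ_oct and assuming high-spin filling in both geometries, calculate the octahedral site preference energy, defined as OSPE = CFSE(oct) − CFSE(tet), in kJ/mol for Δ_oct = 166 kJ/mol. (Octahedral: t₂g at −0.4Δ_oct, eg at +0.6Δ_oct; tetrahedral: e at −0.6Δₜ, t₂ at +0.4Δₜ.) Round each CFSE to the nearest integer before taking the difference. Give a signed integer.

Group 9 minus oxidation state +2 gives a d⁷ configuration for Co²⁺.
Octahedral (high-spin): t₂g⁵ eg², CFSE = 5(−0.4) + 2(+0.6) = -0.8Δ_oct = -0.8 × 166 = -133 kJ/mol.
In a tetrahedral site the filling is e⁴ t₂³: CFSE(tet) = -1.2Δₜ = -1.2 × (4/9)(166) = -89 kJ/mol.
Subtracting, OSPE = -133 − (-89) = -44 kJ/mol.

-44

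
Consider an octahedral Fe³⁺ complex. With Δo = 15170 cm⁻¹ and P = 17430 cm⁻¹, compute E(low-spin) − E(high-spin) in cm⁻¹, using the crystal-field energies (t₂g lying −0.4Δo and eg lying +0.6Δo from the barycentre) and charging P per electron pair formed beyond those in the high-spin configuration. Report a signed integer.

4520

Fe sits in group 8; removing 3 electrons leaves Fe³⁺ with 8 − 3 = 5 d electrons.
In the high-spin limit (t₂g³ eg²) the orbital term is 0.0Δo = 0 cm⁻¹, with no excess pairing.
Low-spin t₂g⁵ eg⁰ gives -2.0Δo = -30340 cm⁻¹, but forming 2 extra pairs costs 2P = 34860 cm⁻¹, so E(LS) = -30340 + 34860 = 4520 cm⁻¹.
The difference is 4520 − (0) = 4520 cm⁻¹, so high-spin lies lower.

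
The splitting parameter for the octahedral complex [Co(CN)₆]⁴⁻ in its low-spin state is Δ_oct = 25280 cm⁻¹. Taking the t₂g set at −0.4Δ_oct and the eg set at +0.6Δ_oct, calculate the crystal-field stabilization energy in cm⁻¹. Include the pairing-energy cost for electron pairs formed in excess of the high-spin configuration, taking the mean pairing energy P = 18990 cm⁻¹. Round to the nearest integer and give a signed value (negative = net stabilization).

-26514

Each CN⁻ contributes -1; 6 × (-1) = -6. With overall charge -4, Co is in the +2 oxidation state.
Co²⁺: group 9, so d-count = 9 − 2 = 7.
The d⁷ electrons fill as t₂g⁶ eg¹.
The orbital stabilization is -1.8Δ_oct = -1.8 × 25280 = -45504 cm⁻¹.
Pairing penalty: 3 pairs vs 2 in the high-spin reference → 1 extra × P = 18990 cm⁻¹.
Overall CFSE = -45504 + 18990 = -26514 cm⁻¹.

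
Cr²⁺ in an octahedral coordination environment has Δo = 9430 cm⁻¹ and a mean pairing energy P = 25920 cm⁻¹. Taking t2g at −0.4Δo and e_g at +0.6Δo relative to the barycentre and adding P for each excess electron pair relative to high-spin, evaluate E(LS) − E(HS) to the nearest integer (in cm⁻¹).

Cr is in group 6, so Cr²⁺ is d⁴ (6 − 2 = 4).
High-spin: t2g^3 e_g^1, CFSE = -0.6Δo = -5658 cm⁻¹.
Low-spin t2g^4 e_g^0 gives -1.6Δo = -15088 cm⁻¹, but forming 1 extra pair costs 1P = 25920 cm⁻¹, so E(LS) = -15088 + 25920 = 10832 cm⁻¹.
Thus E(LS) − E(HS) = 16490 cm⁻¹.

16490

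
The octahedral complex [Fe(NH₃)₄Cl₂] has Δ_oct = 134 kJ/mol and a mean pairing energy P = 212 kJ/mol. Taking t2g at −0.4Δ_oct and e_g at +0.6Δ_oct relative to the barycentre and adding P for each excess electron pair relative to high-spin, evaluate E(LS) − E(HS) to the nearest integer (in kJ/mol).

156

Ligand charges: 4×(+0) from NH₃ and 2×(-1) from Cl⁻ sum to -2; with overall charge +0, Fe is +2.
Fe sits in group 8; removing 2 electrons leaves Fe²⁺ with 8 − 2 = 6 d electrons.
High-spin: t2g^4 e_g^2, CFSE = -0.4Δ_oct = -54 kJ/mol.
Low-spin t2g^6 e_g^0 gives -2.4Δ_oct = -322 kJ/mol, but forming 2 extra pairs costs 2P = 424 kJ/mol, so E(LS) = -322 + 424 = 102 kJ/mol.
Thus E(LS) − E(HS) = 156 kJ/mol.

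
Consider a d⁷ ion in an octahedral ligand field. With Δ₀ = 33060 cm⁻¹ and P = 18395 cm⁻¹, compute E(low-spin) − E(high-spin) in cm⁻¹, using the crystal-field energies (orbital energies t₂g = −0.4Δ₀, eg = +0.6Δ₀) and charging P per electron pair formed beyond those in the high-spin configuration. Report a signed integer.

In the high-spin limit (t₂g⁵ eg²) the orbital term is -0.8Δ₀ = -26448 cm⁻¹, with no excess pairing.
For low-spin the configuration is t₂g⁶ eg¹: orbital energy -1.8 × 33060 = -59508 cm⁻¹, and 1 additional pair relative to high-spin adds 18395 cm⁻¹, giving -41113 cm⁻¹.
E(LS) − E(HS) = -41113 − (-26448) = -14665 cm⁻¹.

-14665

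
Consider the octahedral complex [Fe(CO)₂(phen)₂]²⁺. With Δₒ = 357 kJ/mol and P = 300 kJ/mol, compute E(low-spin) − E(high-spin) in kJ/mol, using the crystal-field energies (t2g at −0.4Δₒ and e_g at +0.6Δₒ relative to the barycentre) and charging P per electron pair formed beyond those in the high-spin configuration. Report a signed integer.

Ligand charges: 2×(+0) from CO and 2×(+0) from phen sum to +0; with overall charge +2, Fe is +2.
Fe²⁺: group 8, so d-count = 8 − 2 = 6.
High-spin d⁶ fills as t2g^4 e_g^2 with CFSE 4(−0.4) + 2(+0.6) = -0.4Δₒ = -143 kJ/mol.
For low-spin the configuration is t2g^6 e_g^0: orbital energy -2.4 × 357 = -857 kJ/mol, and 2 additional pairs relative to high-spin add 600 kJ/mol, giving -257 kJ/mol.
The difference is -257 − (-143) = -114 kJ/mol, so low-spin lies lower.

-114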